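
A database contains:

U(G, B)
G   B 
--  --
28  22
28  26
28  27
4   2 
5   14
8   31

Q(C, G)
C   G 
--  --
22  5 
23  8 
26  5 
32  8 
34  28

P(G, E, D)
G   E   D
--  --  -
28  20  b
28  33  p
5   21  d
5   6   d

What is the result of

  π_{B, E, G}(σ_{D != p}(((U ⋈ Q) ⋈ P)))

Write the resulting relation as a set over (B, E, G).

{(14, 21, 5), (14, 6, 5), (22, 20, 28), (26, 20, 28), (27, 20, 28)}

U ⋈ Q (natural join on G): {(28, 22, 34), (28, 26, 34), (28, 27, 34), (5, 14, 22), (5, 14, 26), (8, 31, 23), (8, 31, 32)}
(U ⋈ Q) ⋈ P (natural join on G): {(28, 22, 34, 20, b), (28, 22, 34, 33, p), (28, 26, 34, 20, b), (28, 26, 34, 33, p), (28, 27, 34, 20, b), (28, 27, 34, 33, p), (5, 14, 22, 21, d), (5, 14, 22, 6, d), (5, 14, 26, 21, d), (5, 14, 26, 6, d)}
Selection D != p: {(28, 22, 34, 20, b), (28, 26, 34, 20, b), (28, 27, 34, 20, b), (5, 14, 22, 21, d), (5, 14, 22, 6, d), (5, 14, 26, 21, d), (5, 14, 26, 6, d)}
π_{B, E, G} gives {(14, 21, 5), (14, 6, 5), (22, 20, 28), (26, 20, 28), (27, 20, 28)} (2 duplicate(s) eliminated).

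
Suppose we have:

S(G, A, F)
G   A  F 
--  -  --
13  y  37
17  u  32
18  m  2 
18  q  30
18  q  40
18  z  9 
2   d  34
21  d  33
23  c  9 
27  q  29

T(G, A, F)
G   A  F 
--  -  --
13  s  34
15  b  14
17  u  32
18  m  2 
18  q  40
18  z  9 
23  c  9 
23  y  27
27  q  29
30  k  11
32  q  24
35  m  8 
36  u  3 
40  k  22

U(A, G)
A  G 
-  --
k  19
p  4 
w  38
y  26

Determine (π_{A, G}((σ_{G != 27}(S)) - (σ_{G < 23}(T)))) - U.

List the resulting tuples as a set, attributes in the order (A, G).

{(c, 23), (d, 2), (d, 21), (q, 18), (y, 13)}

σ[G != 27]: keep tuples satisfying G != 27 → {(13, y, 37), (17, u, 32), (18, m, 2), (18, q, 30), (18, q, 40), (18, z, 9), (2, d, 34), (21, d, 33), (23, c, 9)}
σ[G < 23]: keep tuples satisfying G < 23 → {(13, s, 34), (15, b, 14), (17, u, 32), (18, m, 2), (18, q, 40), (18, z, 9)}
Difference: {(13, y, 37), (17, u, 32), (18, m, 2), (18, q, 30), (18, q, 40), (18, z, 9), (2, d, 34), (21, d, 33), (23, c, 9)} with {(13, s, 34), (15, b, 14), (17, u, 32), (18, m, 2), (18, q, 40), (18, z, 9)} → {(13, y, 37), (18, q, 30), (2, d, 34), (21, d, 33), (23, c, 9)}
π[A, G]: project onto (A, G) → {(c, 23), (d, 2), (d, 21), (q, 18), (y, 13)}
Difference: {(c, 23), (d, 2), (d, 21), (q, 18), (y, 13)} with {(k, 19), (p, 4), (w, 38), (y, 26)} → {(c, 23), (d, 2), (d, 21), (q, 18), (y, 13)}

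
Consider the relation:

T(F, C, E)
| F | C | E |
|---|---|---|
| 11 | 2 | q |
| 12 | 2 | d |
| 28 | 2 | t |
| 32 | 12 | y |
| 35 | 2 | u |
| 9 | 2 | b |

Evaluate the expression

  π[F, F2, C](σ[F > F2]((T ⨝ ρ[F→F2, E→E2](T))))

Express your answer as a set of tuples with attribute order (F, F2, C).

{(11, 9, 2), (12, 11, 2), (12, 9, 2), (28, 11, 2), (28, 12, 2), (28, 9, 2), (35, 11, 2), (35, 12, 2), (35, 28, 2), (35, 9, 2)}

ρ[F→F2, E→E2]: schema becomes (F2, C, E2); tuples unchanged.
T ⋈ ρ[F→F2, E→E2](T) (natural join on C): {(11, 2, q, 11, q), (11, 2, q, 12, d), (11, 2, q, 28, t), (11, 2, q, 35, u), (11, 2, q, 9, b), (12, 2, d, 11, q), (12, 2, d, 12, d), (12, 2, d, 28, t), (12, 2, d, 35, u), (12, 2, d, 9, b), (28, 2, t, 11, q), (28, 2, t, 12, d), (28, 2, t, 28, t), (28, 2, t, 35, u), (28, 2, t, 9, b), (32, 12, y, 32, y), (35, 2, u, 11, q), (35, 2, u, 12, d), (35, 2, u, 28, t), (35, 2, u, 35, u), (35, 2, u, 9, b), (9, 2, b, 11, q), (9, 2, b, 12, d), (9, 2, b, 28, t), (9, 2, b, 35, u), (9, 2, b, 9, b)}
Apply σ_{F > F2}; surviving tuples: {(11, 2, q, 9, b), (12, 2, d, 11, q), (12, 2, d, 9, b), (28, 2, t, 11, q), (28, 2, t, 12, d), (28, 2, t, 9, b), (35, 2, u, 11, q), (35, 2, u, 12, d), (35, 2, u, 28, t), (35, 2, u, 9, b)}
Projecting to F, F2, C: {(11, 9, 2), (12, 11, 2), (12, 9, 2), (28, 11, 2), (28, 12, 2), (28, 9, 2), (35, 11, 2), (35, 12, 2), (35, 28, 2), (35, 9, 2)}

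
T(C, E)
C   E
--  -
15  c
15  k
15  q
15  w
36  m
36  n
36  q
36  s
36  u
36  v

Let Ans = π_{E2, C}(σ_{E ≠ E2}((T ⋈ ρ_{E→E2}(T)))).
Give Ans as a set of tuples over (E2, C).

{(c, 15), (k, 15), (m, 36), (n, 36), (q, 15), (q, 36), (s, 36), (u, 36), (v, 36), (w, 15)}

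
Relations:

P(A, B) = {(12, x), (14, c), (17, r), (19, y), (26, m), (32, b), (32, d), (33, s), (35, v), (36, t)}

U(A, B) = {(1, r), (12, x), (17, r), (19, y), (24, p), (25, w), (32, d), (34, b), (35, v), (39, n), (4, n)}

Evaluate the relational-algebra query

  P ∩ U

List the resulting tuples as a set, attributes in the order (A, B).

{(12, x), (17, r), (19, y), (32, d), (35, v)}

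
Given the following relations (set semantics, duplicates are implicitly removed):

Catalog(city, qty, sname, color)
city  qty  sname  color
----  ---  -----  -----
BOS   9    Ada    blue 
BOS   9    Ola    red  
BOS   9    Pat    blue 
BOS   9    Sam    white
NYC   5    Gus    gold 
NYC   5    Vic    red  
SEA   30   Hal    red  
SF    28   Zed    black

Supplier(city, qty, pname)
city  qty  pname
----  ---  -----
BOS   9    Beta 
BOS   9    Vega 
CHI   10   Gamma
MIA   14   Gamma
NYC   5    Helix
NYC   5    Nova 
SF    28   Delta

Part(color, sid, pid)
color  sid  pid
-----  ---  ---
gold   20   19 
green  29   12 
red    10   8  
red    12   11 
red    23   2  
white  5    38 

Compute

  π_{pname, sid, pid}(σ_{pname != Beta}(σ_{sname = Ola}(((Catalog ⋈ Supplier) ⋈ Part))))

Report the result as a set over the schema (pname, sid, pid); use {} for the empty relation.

Natural join on city, qty: {(BOS, 9, Ada, blue, Beta), (BOS, 9, Ada, blue, Vega), (BOS, 9, Ola, red, Beta), (BOS, 9, Ola, red, Vega), (BOS, 9, Pat, blue, Beta), (BOS, 9, Pat, blue, Vega), (BOS, 9, Sam, white, Beta), (BOS, 9, Sam, white, Vega), (NYC, 5, Gus, gold, Helix), (NYC, 5, Gus, gold, Nova), (NYC, 5, Vic, red, Helix), (NYC, 5, Vic, red, Nova), (SF, 28, Zed, black, Delta)}
Natural join on color: {(BOS, 9, Ola, red, Beta, 10, 8), (BOS, 9, Ola, red, Beta, 12, 11), (BOS, 9, Ola, red, Beta, 23, 2), (BOS, 9, Ola, red, Vega, 10, 8), (BOS, 9, Ola, red, Vega, 12, 11), (BOS, 9, Ola, red, Vega, 23, 2), (BOS, 9, Sam, white, Beta, 5, 38), (BOS, 9, Sam, white, Vega, 5, 38), (NYC, 5, Gus, gold, Helix, 20, 19), (NYC, 5, Gus, gold, Nova, 20, 19), (NYC, 5, Vic, red, Helix, 10, 8), (NYC, 5, Vic, red, Helix, 12, 11), (NYC, 5, Vic, red, Helix, 23, 2), (NYC, 5, Vic, red, Nova, 10, 8), (NYC, 5, Vic, red, Nova, 12, 11), (NYC, 5, Vic, red, Nova, 23, 2)}
σ[sname = Ola]: keep tuples satisfying sname = Ola → {(BOS, 9, Ola, red, Beta, 10, 8), (BOS, 9, Ola, red, Beta, 12, 11), (BOS, 9, Ola, red, Beta, 23, 2), (BOS, 9, Ola, red, Vega, 10, 8), (BOS, 9, Ola, red, Vega, 12, 11), (BOS, 9, Ola, red, Vega, 23, 2)}
σ[pname != Beta]: keep tuples satisfying pname != Beta → {(BOS, 9, Ola, red, Vega, 10, 8), (BOS, 9, Ola, red, Vega, 12, 11), (BOS, 9, Ola, red, Vega, 23, 2)}
π[pname, sid, pid]: project onto (pname, sid, pid) → {(Vega, 10, 8), (Vega, 12, 11), (Vega, 23, 2)}

{(Vega, 10, 8), (Vega, 12, 11), (Vega, 23, 2)}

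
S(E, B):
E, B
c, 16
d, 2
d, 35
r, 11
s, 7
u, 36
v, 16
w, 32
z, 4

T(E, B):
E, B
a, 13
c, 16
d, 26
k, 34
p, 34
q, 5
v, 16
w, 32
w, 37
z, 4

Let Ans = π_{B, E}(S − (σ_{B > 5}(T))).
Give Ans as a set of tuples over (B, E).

{(11, r), (2, d), (35, d), (36, u), (4, z), (7, s)}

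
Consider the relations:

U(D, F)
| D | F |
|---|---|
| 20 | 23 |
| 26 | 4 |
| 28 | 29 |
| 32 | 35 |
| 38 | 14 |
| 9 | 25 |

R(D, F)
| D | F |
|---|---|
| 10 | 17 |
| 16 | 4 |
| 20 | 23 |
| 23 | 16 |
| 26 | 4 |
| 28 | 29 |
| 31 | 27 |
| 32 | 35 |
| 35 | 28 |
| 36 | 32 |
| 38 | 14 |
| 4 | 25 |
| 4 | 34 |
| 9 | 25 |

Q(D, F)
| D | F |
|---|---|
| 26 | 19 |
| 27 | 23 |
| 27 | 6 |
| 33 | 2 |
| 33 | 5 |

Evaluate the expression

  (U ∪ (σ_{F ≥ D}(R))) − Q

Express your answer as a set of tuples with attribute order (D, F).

Apply σ_{F ≥ D}; surviving tuples: {(10, 17), (20, 23), (28, 29), (32, 35), (4, 25), (4, 34), (9, 25)}
Taking the union: {(10, 17), (20, 23), (26, 4), (28, 29), (32, 35), (38, 14), (4, 25), (4, 34), (9, 25)}
Taking the difference: {(10, 17), (20, 23), (26, 4), (28, 29), (32, 35), (38, 14), (4, 25), (4, 34), (9, 25)}

{(10, 17), (20, 23), (26, 4), (28, 29), (32, 35), (38, 14), (4, 25), (4, 34), (9, 25)}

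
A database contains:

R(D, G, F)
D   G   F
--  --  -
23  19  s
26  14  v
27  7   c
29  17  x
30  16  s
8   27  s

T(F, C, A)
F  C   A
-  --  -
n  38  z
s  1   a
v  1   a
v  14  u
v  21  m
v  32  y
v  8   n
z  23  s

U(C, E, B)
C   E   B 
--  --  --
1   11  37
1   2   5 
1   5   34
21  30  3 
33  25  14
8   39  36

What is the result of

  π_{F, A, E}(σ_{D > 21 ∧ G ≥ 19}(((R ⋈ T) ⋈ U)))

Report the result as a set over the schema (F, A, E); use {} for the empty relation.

{(s, a, 11), (s, a, 2), (s, a, 5)}

Joining R and T on F yields {(23, 19, s, 1, a), (26, 14, v, 1, a), (26, 14, v, 14, u), (26, 14, v, 21, m), (26, 14, v, 32, y), (26, 14, v, 8, n), (30, 16, s, 1, a), (8, 27, s, 1, a)}.
Joining (R ⋈ T) and U on C yields {(23, 19, s, 1, a, 11, 37), (23, 19, s, 1, a, 2, 5), (23, 19, s, 1, a, 5, 34), (26, 14, v, 1, a, 11, 37), (26, 14, v, 1, a, 2, 5), (26, 14, v, 1, a, 5, 34), (26, 14, v, 21, m, 30, 3), (26, 14, v, 8, n, 39, 36), (30, 16, s, 1, a, 11, 37), (30, 16, s, 1, a, 2, 5), (30, 16, s, 1, a, 5, 34), (8, 27, s, 1, a, 11, 37), (8, 27, s, 1, a, 2, 5), (8, 27, s, 1, a, 5, 34)}.
Selection D > 21 ∧ G ≥ 19: {(23, 19, s, 1, a, 11, 37), (23, 19, s, 1, a, 2, 5), (23, 19, s, 1, a, 5, 34)}
π_{F, A, E} gives {(s, a, 11), (s, a, 2), (s, a, 5)}.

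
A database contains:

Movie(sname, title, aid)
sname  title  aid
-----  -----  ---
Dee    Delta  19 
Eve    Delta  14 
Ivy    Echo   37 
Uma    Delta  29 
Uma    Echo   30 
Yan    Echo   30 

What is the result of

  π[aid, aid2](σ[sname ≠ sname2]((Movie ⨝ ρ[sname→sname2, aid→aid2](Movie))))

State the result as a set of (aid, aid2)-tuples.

{(14, 19), (14, 29), (19, 14), (19, 29), (29, 14), (29, 19), (30, 30), (30, 37), (37, 30)}

ρ[sname→sname2, aid→aid2]: schema becomes (sname2, title, aid2); tuples unchanged.
Movie ⋈ ρ[sname→sname2, aid→aid2](Movie) (natural join on title): {(Dee, Delta, 19, Dee, 19), (Dee, Delta, 19, Eve, 14), (Dee, Delta, 19, Uma, 29), (Eve, Delta, 14, Dee, 19), (Eve, Delta, 14, Eve, 14), (Eve, Delta, 14, Uma, 29), (Ivy, Echo, 37, Ivy, 37), (Ivy, Echo, 37, Uma, 30), (Ivy, Echo, 37, Yan, 30), (Uma, Delta, 29, Dee, 19), (Uma, Delta, 29, Eve, 14), (Uma, Delta, 29, Uma, 29), (Uma, Echo, 30, Ivy, 37), (Uma, Echo, 30, Uma, 30), (Uma, Echo, 30, Yan, 30), (Yan, Echo, 30, Ivy, 37), (Yan, Echo, 30, Uma, 30), (Yan, Echo, 30, Yan, 30)}
Filtering on sname ≠ sname2 leaves {(Dee, Delta, 19, Eve, 14), (Dee, Delta, 19, Uma, 29), (Eve, Delta, 14, Dee, 19), (Eve, Delta, 14, Uma, 29), (Ivy, Echo, 37, Uma, 30), (Ivy, Echo, 37, Yan, 30), (Uma, Delta, 29, Dee, 19), (Uma, Delta, 29, Eve, 14), (Uma, Echo, 30, Ivy, 37), (Uma, Echo, 30, Yan, 30), (Yan, Echo, 30, Ivy, 37), (Yan, Echo, 30, Uma, 30)}.
π[aid, aid2]: project onto (aid, aid2) (3 duplicate(s) eliminated) → {(14, 19), (14, 29), (19, 14), (19, 29), (29, 14), (29, 19), (30, 30), (30, 37), (37, 30)}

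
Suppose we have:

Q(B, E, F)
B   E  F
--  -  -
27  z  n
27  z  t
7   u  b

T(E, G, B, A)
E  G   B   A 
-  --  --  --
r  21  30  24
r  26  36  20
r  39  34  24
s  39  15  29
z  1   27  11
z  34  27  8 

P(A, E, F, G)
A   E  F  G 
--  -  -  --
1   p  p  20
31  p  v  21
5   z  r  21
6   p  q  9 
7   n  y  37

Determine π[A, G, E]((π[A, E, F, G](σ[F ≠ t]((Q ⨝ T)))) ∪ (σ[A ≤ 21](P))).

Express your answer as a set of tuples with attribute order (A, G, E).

{(1, 20, p), (11, 1, z), (5, 21, z), (6, 9, p), (7, 37, n), (8, 34, z)}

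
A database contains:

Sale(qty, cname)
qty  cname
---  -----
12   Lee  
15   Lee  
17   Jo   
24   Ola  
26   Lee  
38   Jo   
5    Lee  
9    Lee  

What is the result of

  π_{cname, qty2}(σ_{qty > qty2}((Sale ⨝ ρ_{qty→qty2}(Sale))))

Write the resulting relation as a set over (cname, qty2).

ρ[qty→qty2]: schema becomes (qty2, cname); tuples unchanged.
Joining Sale and ρ_{qty→qty2}(Sale) on cname yields {(12, Lee, 12), (12, Lee, 15), (12, Lee, 26), (12, Lee, 5), (12, Lee, 9), (15, Lee, 12), (15, Lee, 15), (15, Lee, 26), (15, Lee, 5), (15, Lee, 9), (17, Jo, 17), (17, Jo, 38), (24, Ola, 24), (26, Lee, 12), (26, Lee, 15), (26, Lee, 26), (26, Lee, 5), (26, Lee, 9), (38, Jo, 17), (38, Jo, 38), (5, Lee, 12), (5, Lee, 15), (5, Lee, 26), (5, Lee, 5), (5, Lee, 9), (9, Lee, 12), (9, Lee, 15), (9, Lee, 26), (9, Lee, 5), (9, Lee, 9)}.
Selection qty > qty2: {(12, Lee, 5), (12, Lee, 9), (15, Lee, 12), (15, Lee, 5), (15, Lee, 9), (26, Lee, 12), (26, Lee, 15), (26, Lee, 5), (26, Lee, 9), (38, Jo, 17), (9, Lee, 5)}
π_{cname, qty2} gives {(Jo, 17), (Lee, 12), (Lee, 15), (Lee, 5), (Lee, 9)} (6 duplicate(s) eliminated).

{(Jo, 17), (Lee, 12), (Lee, 15), (Lee, 5), (Lee, 9)}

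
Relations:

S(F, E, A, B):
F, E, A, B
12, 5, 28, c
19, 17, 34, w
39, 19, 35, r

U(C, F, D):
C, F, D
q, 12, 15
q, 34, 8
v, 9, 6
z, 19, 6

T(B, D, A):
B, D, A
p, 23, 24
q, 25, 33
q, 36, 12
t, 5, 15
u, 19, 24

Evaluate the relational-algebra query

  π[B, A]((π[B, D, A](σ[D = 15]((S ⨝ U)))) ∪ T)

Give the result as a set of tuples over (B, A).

Joining S and U on F yields {(12, 5, 28, c, q, 15), (19, 17, 34, w, z, 6)}.
Apply σ_{D = 15}; surviving tuples: {(12, 5, 28, c, q, 15)}
π[B, D, A]: project onto (B, D, A) → {(c, 15, 28)}
Set union of the two operands is {(c, 15, 28), (p, 23, 24), (q, 25, 33), (q, 36, 12), (t, 5, 15), (u, 19, 24)}.
π[B, A]: project onto (B, A) → {(c, 28), (p, 24), (q, 12), (q, 33), (t, 15), (u, 24)}

{(c, 28), (p, 24), (q, 12), (q, 33), (t, 15), (u, 24)}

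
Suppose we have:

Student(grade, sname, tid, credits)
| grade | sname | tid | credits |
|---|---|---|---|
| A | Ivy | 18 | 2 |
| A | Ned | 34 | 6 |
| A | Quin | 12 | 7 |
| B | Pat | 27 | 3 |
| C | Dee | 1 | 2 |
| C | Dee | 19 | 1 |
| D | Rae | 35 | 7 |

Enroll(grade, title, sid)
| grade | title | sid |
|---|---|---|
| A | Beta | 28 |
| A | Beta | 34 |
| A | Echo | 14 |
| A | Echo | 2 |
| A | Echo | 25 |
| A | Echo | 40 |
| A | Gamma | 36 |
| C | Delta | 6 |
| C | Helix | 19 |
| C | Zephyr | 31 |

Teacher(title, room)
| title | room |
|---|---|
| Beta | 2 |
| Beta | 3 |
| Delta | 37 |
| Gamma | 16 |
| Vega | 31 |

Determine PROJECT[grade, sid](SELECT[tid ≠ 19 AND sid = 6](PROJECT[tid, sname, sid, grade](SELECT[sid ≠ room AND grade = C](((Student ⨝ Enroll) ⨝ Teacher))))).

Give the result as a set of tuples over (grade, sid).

Student ⋈ Enroll (natural join on grade): {(A, Ivy, 18, 2, Beta, 28), (A, Ivy, 18, 2, Beta, 34), (A, Ivy, 18, 2, Echo, 14), (A, Ivy, 18, 2, Echo, 2), (A, Ivy, 18, 2, Echo, 25), (A, Ivy, 18, 2, Echo, 40), (A, Ivy, 18, 2, Gamma, 36), (A, Ned, 34, 6, Beta, 28), (A, Ned, 34, 6, Beta, 34), (A, Ned, 34, 6, Echo, 14), (A, Ned, 34, 6, Echo, 2), (A, Ned, 34, 6, Echo, 25), (A, Ned, 34, 6, Echo, 40), (A, Ned, 34, 6, Gamma, 36), (A, Quin, 12, 7, Beta, 28), (A, Quin, 12, 7, Beta, 34), (A, Quin, 12, 7, Echo, 14), (A, Quin, 12, 7, Echo, 2), (A, Quin, 12, 7, Echo, 25), (A, Quin, 12, 7, Echo, 40), (A, Quin, 12, 7, Gamma, 36), (C, Dee, 1, 2, Delta, 6), (C, Dee, 1, 2, Helix, 19), (C, Dee, 1, 2, Zephyr, 31), (C, Dee, 19, 1, Delta, 6), (C, Dee, 19, 1, Helix, 19), (C, Dee, 19, 1, Zephyr, 31)}
(Student ⨝ Enroll) ⋈ Teacher (natural join on title): {(A, Ivy, 18, 2, Beta, 28, 2), (A, Ivy, 18, 2, Beta, 28, 3), (A, Ivy, 18, 2, Beta, 34, 2), (A, Ivy, 18, 2, Beta, 34, 3), (A, Ivy, 18, 2, Gamma, 36, 16), (A, Ned, 34, 6, Beta, 28, 2), (A, Ned, 34, 6, Beta, 28, 3), (A, Ned, 34, 6, Beta, 34, 2), (A, Ned, 34, 6, Beta, 34, 3), (A, Ned, 34, 6, Gamma, 36, 16), (A, Quin, 12, 7, Beta, 28, 2), (A, Quin, 12, 7, Beta, 28, 3), (A, Quin, 12, 7, Beta, 34, 2), (A, Quin, 12, 7, Beta, 34, 3), (A, Quin, 12, 7, Gamma, 36, 16), (C, Dee, 1, 2, Delta, 6, 37), (C, Dee, 19, 1, Delta, 6, 37)}
Apply σ_{sid ≠ room AND grade = C}; surviving tuples: {(C, Dee, 1, 2, Delta, 6, 37), (C, Dee, 19, 1, Delta, 6, 37)}
Keep only column(s) tid, sname, sid, grade: {(1, Dee, 6, C), (19, Dee, 6, C)}
Apply σ_{tid ≠ 19 AND sid = 6}; surviving tuples: {(1, Dee, 6, C)}
Keep only column(s) grade, sid: {(C, 6)}

{(C, 6)}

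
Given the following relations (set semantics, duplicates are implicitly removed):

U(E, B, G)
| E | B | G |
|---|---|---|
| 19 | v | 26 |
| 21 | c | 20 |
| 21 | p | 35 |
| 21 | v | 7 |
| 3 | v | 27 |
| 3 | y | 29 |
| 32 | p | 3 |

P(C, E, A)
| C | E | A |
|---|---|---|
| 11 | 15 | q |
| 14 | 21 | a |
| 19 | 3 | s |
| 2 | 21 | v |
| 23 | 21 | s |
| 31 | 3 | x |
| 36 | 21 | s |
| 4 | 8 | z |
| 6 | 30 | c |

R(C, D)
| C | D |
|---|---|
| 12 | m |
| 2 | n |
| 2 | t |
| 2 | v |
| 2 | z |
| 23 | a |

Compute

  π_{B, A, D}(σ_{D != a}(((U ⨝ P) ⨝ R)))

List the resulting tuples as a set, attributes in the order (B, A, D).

{(c, v, n), (c, v, t), (c, v, v), (c, v, z), (p, v, n), (p, v, t), (p, v, v), (p, v, z), (v, v, n), (v, v, t), (v, v, v), (v, v, z)}

U ⋈ P (natural join on E): {(21, c, 20, 14, a), (21, c, 20, 2, v), (21, c, 20, 23, s), (21, c, 20, 36, s), (21, p, 35, 14, a), (21, p, 35, 2, v), (21, p, 35, 23, s), (21, p, 35, 36, s), (21, v, 7, 14, a), (21, v, 7, 2, v), (21, v, 7, 23, s), (21, v, 7, 36, s), (3, v, 27, 19, s), (3, v, 27, 31, x), (3, y, 29, 19, s), (3, y, 29, 31, x)}
(U ⨝ P) ⋈ R (natural join on C): {(21, c, 20, 2, v, n), (21, c, 20, 2, v, t), (21, c, 20, 2, v, v), (21, c, 20, 2, v, z), (21, c, 20, 23, s, a), (21, p, 35, 2, v, n), (21, p, 35, 2, v, t), (21, p, 35, 2, v, v), (21, p, 35, 2, v, z), (21, p, 35, 23, s, a), (21, v, 7, 2, v, n), (21, v, 7, 2, v, t), (21, v, 7, 2, v, v), (21, v, 7, 2, v, z), (21, v, 7, 23, s, a)}
Apply σ_{D != a}; surviving tuples: {(21, c, 20, 2, v, n), (21, c, 20, 2, v, t), (21, c, 20, 2, v, v), (21, c, 20, 2, v, z), (21, p, 35, 2, v, n), (21, p, 35, 2, v, t), (21, p, 35, 2, v, v), (21, p, 35, 2, v, z), (21, v, 7, 2, v, n), (21, v, 7, 2, v, t), (21, v, 7, 2, v, v), (21, v, 7, 2, v, z)}
Projecting to B, A, D: {(c, v, n), (c, v, t), (c, v, v), (c, v, z), (p, v, n), (p, v, t), (p, v, v), (p, v, z), (v, v, n), (v, v, t), (v, v, v), (v, v, z)}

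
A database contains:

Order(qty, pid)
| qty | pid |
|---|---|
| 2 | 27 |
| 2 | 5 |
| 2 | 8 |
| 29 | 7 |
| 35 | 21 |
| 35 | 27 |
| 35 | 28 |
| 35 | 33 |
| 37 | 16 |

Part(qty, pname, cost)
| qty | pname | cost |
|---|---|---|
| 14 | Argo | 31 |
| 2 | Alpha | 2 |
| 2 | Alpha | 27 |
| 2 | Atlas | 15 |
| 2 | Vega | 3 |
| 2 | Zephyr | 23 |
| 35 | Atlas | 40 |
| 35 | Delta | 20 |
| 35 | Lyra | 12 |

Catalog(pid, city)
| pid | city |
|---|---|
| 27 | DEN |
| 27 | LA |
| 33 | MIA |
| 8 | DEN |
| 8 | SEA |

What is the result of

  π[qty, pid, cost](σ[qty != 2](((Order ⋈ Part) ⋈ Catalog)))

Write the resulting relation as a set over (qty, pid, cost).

Order ⋈ Part (natural join on qty): {(2, 27, Alpha, 2), (2, 27, Alpha, 27), (2, 27, Atlas, 15), (2, 27, Vega, 3), (2, 27, Zephyr, 23), (2, 5, Alpha, 2), (2, 5, Alpha, 27), (2, 5, Atlas, 15), (2, 5, Vega, 3), (2, 5, Zephyr, 23), (2, 8, Alpha, 2), (2, 8, Alpha, 27), (2, 8, Atlas, 15), (2, 8, Vega, 3), (2, 8, Zephyr, 23), (35, 21, Atlas, 40), (35, 21, Delta, 20), (35, 21, Lyra, 12), (35, 27, Atlas, 40), (35, 27, Delta, 20), (35, 27, Lyra, 12), (35, 28, Atlas, 40), (35, 28, Delta, 20), (35, 28, Lyra, 12), (35, 33, Atlas, 40), (35, 33, Delta, 20), (35, 33, Lyra, 12)}
(Order ⋈ Part) ⋈ Catalog (natural join on pid): {(2, 27, Alpha, 2, DEN), (2, 27, Alpha, 2, LA), (2, 27, Alpha, 27, DEN), (2, 27, Alpha, 27, LA), (2, 27, Atlas, 15, DEN), (2, 27, Atlas, 15, LA), (2, 27, Vega, 3, DEN), (2, 27, Vega, 3, LA), (2, 27, Zephyr, 23, DEN), (2, 27, Zephyr, 23, LA), (2, 8, Alpha, 2, DEN), (2, 8, Alpha, 2, SEA), (2, 8, Alpha, 27, DEN), (2, 8, Alpha, 27, SEA), (2, 8, Atlas, 15, DEN), (2, 8, Atlas, 15, SEA), (2, 8, Vega, 3, DEN), (2, 8, Vega, 3, SEA), (2, 8, Zephyr, 23, DEN), (2, 8, Zephyr, 23, SEA), (35, 27, Atlas, 40, DEN), (35, 27, Atlas, 40, LA), (35, 27, Delta, 20, DEN), (35, 27, Delta, 20, LA), (35, 27, Lyra, 12, DEN), (35, 27, Lyra, 12, LA), (35, 33, Atlas, 40, MIA), (35, 33, Delta, 20, MIA), (35, 33, Lyra, 12, MIA)}
σ[qty != 2]: keep tuples satisfying qty != 2 → {(35, 27, Atlas, 40, DEN), (35, 27, Atlas, 40, LA), (35, 27, Delta, 20, DEN), (35, 27, Delta, 20, LA), (35, 27, Lyra, 12, DEN), (35, 27, Lyra, 12, LA), (35, 33, Atlas, 40, MIA), (35, 33, Delta, 20, MIA), (35, 33, Lyra, 12, MIA)}
π[qty, pid, cost]: project onto (qty, pid, cost) (3 duplicate(s) eliminated) → {(35, 27, 12), (35, 27, 20), (35, 27, 40), (35, 33, 12), (35, 33, 20), (35, 33, 40)}

{(35, 27, 12), (35, 27, 20), (35, 27, 40), (35, 33, 12), (35, 33, 20), (35, 33, 40)}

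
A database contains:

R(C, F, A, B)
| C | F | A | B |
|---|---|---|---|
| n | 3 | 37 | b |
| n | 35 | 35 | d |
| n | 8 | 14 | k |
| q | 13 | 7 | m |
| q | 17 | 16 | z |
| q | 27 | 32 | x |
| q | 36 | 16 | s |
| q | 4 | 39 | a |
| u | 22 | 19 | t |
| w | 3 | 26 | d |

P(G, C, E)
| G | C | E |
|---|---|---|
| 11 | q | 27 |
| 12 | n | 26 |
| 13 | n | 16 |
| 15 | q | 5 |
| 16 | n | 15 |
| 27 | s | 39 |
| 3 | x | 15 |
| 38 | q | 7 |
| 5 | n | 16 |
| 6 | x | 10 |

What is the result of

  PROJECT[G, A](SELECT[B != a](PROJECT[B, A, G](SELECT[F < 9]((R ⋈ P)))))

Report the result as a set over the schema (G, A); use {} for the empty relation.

{(12, 14), (12, 37), (13, 14), (13, 37), (16, 14), (16, 37), (5, 14), (5, 37)}

Natural join on C: {(n, 3, 37, b, 12, 26), (n, 3, 37, b, 13, 16), (n, 3, 37, b, 16, 15), (n, 3, 37, b, 5, 16), (n, 35, 35, d, 12, 26), (n, 35, 35, d, 13, 16), (n, 35, 35, d, 16, 15), (n, 35, 35, d, 5, 16), (n, 8, 14, k, 12, 26), (n, 8, 14, k, 13, 16), (n, 8, 14, k, 16, 15), (n, 8, 14, k, 5, 16), (q, 13, 7, m, 11, 27), (q, 13, 7, m, 15, 5), (q, 13, 7, m, 38, 7), (q, 17, 16, z, 11, 27), (q, 17, 16, z, 15, 5), (q, 17, 16, z, 38, 7), (q, 27, 32, x, 11, 27), (q, 27, 32, x, 15, 5), (q, 27, 32, x, 38, 7), (q, 36, 16, s, 11, 27), (q, 36, 16, s, 15, 5), (q, 36, 16, s, 38, 7), (q, 4, 39, a, 11, 27), (q, 4, 39, a, 15, 5), (q, 4, 39, a, 38, 7)}
Selection F < 9: {(n, 3, 37, b, 12, 26), (n, 3, 37, b, 13, 16), (n, 3, 37, b, 16, 15), (n, 3, 37, b, 5, 16), (n, 8, 14, k, 12, 26), (n, 8, 14, k, 13, 16), (n, 8, 14, k, 16, 15), (n, 8, 14, k, 5, 16), (q, 4, 39, a, 11, 27), (q, 4, 39, a, 15, 5), (q, 4, 39, a, 38, 7)}
Projecting to B, A, G: {(a, 39, 11), (a, 39, 15), (a, 39, 38), (b, 37, 12), (b, 37, 13), (b, 37, 16), (b, 37, 5), (k, 14, 12), (k, 14, 13), (k, 14, 16), (k, 14, 5)}
Selection B != a: {(b, 37, 12), (b, 37, 13), (b, 37, 16), (b, 37, 5), (k, 14, 12), (k, 14, 13), (k, 14, 16), (k, 14, 5)}
Projecting to G, A: {(12, 14), (12, 37), (13, 14), (13, 37), (16, 14), (16, 37), (5, 14), (5, 37)}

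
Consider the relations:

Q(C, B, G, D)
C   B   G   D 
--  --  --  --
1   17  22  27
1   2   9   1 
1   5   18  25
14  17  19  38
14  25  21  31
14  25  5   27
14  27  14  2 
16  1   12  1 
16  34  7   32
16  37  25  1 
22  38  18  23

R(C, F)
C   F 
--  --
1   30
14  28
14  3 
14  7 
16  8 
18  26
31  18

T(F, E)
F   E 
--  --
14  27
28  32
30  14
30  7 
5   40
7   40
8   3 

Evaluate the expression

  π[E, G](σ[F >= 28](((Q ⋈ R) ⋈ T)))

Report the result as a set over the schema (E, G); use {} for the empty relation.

{(14, 18), (14, 22), (14, 9), (32, 14), (32, 19), (32, 21), (32, 5), (7, 18), (7, 22), (7, 9)}

Joining Q and R on C yields {(1, 17, 22, 27, 30), (1, 2, 9, 1, 30), (1, 5, 18, 25, 30), (14, 17, 19, 38, 28), (14, 17, 19, 38, 3), (14, 17, 19, 38, 7), (14, 25, 21, 31, 28), (14, 25, 21, 31, 3), (14, 25, 21, 31, 7), (14, 25, 5, 27, 28), (14, 25, 5, 27, 3), (14, 25, 5, 27, 7), (14, 27, 14, 2, 28), (14, 27, 14, 2, 3), (14, 27, 14, 2, 7), (16, 1, 12, 1, 8), (16, 34, 7, 32, 8), (16, 37, 25, 1, 8)}.
Joining (Q ⋈ R) and T on F yields {(1, 17, 22, 27, 30, 14), (1, 17, 22, 27, 30, 7), (1, 2, 9, 1, 30, 14), (1, 2, 9, 1, 30, 7), (1, 5, 18, 25, 30, 14), (1, 5, 18, 25, 30, 7), (14, 17, 19, 38, 28, 32), (14, 17, 19, 38, 7, 40), (14, 25, 21, 31, 28, 32), (14, 25, 21, 31, 7, 40), (14, 25, 5, 27, 28, 32), (14, 25, 5, 27, 7, 40), (14, 27, 14, 2, 28, 32), (14, 27, 14, 2, 7, 40), (16, 1, 12, 1, 8, 3), (16, 34, 7, 32, 8, 3), (16, 37, 25, 1, 8, 3)}.
Apply σ_{F >= 28}; surviving tuples: {(1, 17, 22, 27, 30, 14), (1, 17, 22, 27, 30, 7), (1, 2, 9, 1, 30, 14), (1, 2, 9, 1, 30, 7), (1, 5, 18, 25, 30, 14), (1, 5, 18, 25, 30, 7), (14, 17, 19, 38, 28, 32), (14, 25, 21, 31, 28, 32), (14, 25, 5, 27, 28, 32), (14, 27, 14, 2, 28, 32)}
Projecting to E, G: {(14, 18), (14, 22), (14, 9), (32, 14), (32, 19), (32, 21), (32, 5), (7, 18), (7, 22), (7, 9)}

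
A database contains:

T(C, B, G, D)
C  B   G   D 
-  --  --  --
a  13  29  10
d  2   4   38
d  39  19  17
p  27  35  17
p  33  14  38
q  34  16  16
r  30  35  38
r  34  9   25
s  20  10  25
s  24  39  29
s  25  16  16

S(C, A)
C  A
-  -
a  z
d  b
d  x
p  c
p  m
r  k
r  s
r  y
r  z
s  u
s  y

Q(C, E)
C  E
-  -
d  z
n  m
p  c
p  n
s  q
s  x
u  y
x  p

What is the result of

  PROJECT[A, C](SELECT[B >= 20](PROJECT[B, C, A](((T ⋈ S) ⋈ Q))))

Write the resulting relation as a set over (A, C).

Natural join on C: {(a, 13, 29, 10, z), (d, 2, 4, 38, b), (d, 2, 4, 38, x), (d, 39, 19, 17, b), (d, 39, 19, 17, x), (p, 27, 35, 17, c), (p, 27, 35, 17, m), (p, 33, 14, 38, c), (p, 33, 14, 38, m), (r, 30, 35, 38, k), (r, 30, 35, 38, s), (r, 30, 35, 38, y), (r, 30, 35, 38, z), (r, 34, 9, 25, k), (r, 34, 9, 25, s), (r, 34, 9, 25, y), (r, 34, 9, 25, z), (s, 20, 10, 25, u), (s, 20, 10, 25, y), (s, 24, 39, 29, u), (s, 24, 39, 29, y), (s, 25, 16, 16, u), (s, 25, 16, 16, y)}
Natural join on C: {(d, 2, 4, 38, b, z), (d, 2, 4, 38, x, z), (d, 39, 19, 17, b, z), (d, 39, 19, 17, x, z), (p, 27, 35, 17, c, c), (p, 27, 35, 17, c, n), (p, 27, 35, 17, m, c), (p, 27, 35, 17, m, n), (p, 33, 14, 38, c, c), (p, 33, 14, 38, c, n), (p, 33, 14, 38, m, c), (p, 33, 14, 38, m, n), (s, 20, 10, 25, u, q), (s, 20, 10, 25, u, x), (s, 20, 10, 25, y, q), (s, 20, 10, 25, y, x), (s, 24, 39, 29, u, q), (s, 24, 39, 29, u, x), (s, 24, 39, 29, y, q), (s, 24, 39, 29, y, x), (s, 25, 16, 16, u, q), (s, 25, 16, 16, u, x), (s, 25, 16, 16, y, q), (s, 25, 16, 16, y, x)}
π_{B, C, A} gives {(2, d, b), (2, d, x), (20, s, u), (20, s, y), (24, s, u), (24, s, y), (25, s, u), (25, s, y), (27, p, c), (27, p, m), (33, p, c), (33, p, m), (39, d, b), (39, d, x)} (10 duplicate(s) eliminated).
Apply σ_{B >= 20}; surviving tuples: {(20, s, u), (20, s, y), (24, s, u), (24, s, y), (25, s, u), (25, s, y), (27, p, c), (27, p, m), (33, p, c), (33, p, m), (39, d, b), (39, d, x)}
π_{A, C} gives {(b, d), (c, p), (m, p), (u, s), (x, d), (y, s)} (6 duplicate(s) eliminated).

{(b, d), (c, p), (m, p), (u, s), (x, d), (y, s)}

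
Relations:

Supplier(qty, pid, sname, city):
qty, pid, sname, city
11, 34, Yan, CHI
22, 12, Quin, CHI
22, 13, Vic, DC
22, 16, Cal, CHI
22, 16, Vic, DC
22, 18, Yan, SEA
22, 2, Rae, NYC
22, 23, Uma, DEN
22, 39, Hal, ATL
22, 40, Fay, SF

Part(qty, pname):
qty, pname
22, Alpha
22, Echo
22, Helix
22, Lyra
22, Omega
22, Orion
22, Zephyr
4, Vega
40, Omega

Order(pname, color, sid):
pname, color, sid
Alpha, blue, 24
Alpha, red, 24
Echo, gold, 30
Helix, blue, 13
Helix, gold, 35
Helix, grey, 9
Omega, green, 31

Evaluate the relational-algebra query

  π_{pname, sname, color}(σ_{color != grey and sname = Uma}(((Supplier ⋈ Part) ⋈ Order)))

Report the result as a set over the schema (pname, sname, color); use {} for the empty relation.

{(Alpha, Uma, blue), (Alpha, Uma, red), (Echo, Uma, gold), (Helix, Uma, blue), (Helix, Uma, gold), (Omega, Uma, green)}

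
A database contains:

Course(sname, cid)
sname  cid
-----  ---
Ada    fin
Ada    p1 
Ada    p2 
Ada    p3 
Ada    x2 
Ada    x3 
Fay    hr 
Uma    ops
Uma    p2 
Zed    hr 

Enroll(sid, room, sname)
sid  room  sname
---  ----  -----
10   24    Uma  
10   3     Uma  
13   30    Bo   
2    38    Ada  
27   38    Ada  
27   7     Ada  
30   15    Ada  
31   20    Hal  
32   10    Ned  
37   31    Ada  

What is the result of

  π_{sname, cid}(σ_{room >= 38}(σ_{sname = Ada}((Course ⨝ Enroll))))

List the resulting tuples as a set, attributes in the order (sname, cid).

Natural join on sname: {(Ada, fin, 2, 38), (Ada, fin, 27, 38), (Ada, fin, 27, 7), (Ada, fin, 30, 15), (Ada, fin, 37, 31), (Ada, p1, 2, 38), (Ada, p1, 27, 38), (Ada, p1, 27, 7), (Ada, p1, 30, 15), (Ada, p1, 37, 31), (Ada, p2, 2, 38), (Ada, p2, 27, 38), (Ada, p2, 27, 7), (Ada, p2, 30, 15), (Ada, p2, 37, 31), (Ada, p3, 2, 38), (Ada, p3, 27, 38), (Ada, p3, 27, 7), (Ada, p3, 30, 15), (Ada, p3, 37, 31), (Ada, x2, 2, 38), (Ada, x2, 27, 38), (Ada, x2, 27, 7), (Ada, x2, 30, 15), (Ada, x2, 37, 31), (Ada, x3, 2, 38), (Ada, x3, 27, 38), (Ada, x3, 27, 7), (Ada, x3, 30, 15), (Ada, x3, 37, 31), (Uma, ops, 10, 24), (Uma, ops, 10, 3), (Uma, p2, 10, 24), (Uma, p2, 10, 3)}
σ[sname = Ada]: keep tuples satisfying sname = Ada → {(Ada, fin, 2, 38), (Ada, fin, 27, 38), (Ada, fin, 27, 7), (Ada, fin, 30, 15), (Ada, fin, 37, 31), (Ada, p1, 2, 38), (Ada, p1, 27, 38), (Ada, p1, 27, 7), (Ada, p1, 30, 15), (Ada, p1, 37, 31), (Ada, p2, 2, 38), (Ada, p2, 27, 38), (Ada, p2, 27, 7), (Ada, p2, 30, 15), (Ada, p2, 37, 31), (Ada, p3, 2, 38), (Ada, p3, 27, 38), (Ada, p3, 27, 7), (Ada, p3, 30, 15), (Ada, p3, 37, 31), (Ada, x2, 2, 38), (Ada, x2, 27, 38), (Ada, x2, 27, 7), (Ada, x2, 30, 15), (Ada, x2, 37, 31), (Ada, x3, 2, 38), (Ada, x3, 27, 38), (Ada, x3, 27, 7), (Ada, x3, 30, 15), (Ada, x3, 37, 31)}
σ[room >= 38]: keep tuples satisfying room >= 38 → {(Ada, fin, 2, 38), (Ada, fin, 27, 38), (Ada, p1, 2, 38), (Ada, p1, 27, 38), (Ada, p2, 2, 38), (Ada, p2, 27, 38), (Ada, p3, 2, 38), (Ada, p3, 27, 38), (Ada, x2, 2, 38), (Ada, x2, 27, 38), (Ada, x3, 2, 38), (Ada, x3, 27, 38)}
π[sname, cid]: project onto (sname, cid) (6 duplicate(s) eliminated) → {(Ada, fin), (Ada, p1), (Ada, p2), (Ada, p3), (Ada, x2), (Ada, x3)}

{(Ada, fin), (Ada, p1), (Ada, p2), (Ada, p3), (Ada, x2), (Ada, x3)}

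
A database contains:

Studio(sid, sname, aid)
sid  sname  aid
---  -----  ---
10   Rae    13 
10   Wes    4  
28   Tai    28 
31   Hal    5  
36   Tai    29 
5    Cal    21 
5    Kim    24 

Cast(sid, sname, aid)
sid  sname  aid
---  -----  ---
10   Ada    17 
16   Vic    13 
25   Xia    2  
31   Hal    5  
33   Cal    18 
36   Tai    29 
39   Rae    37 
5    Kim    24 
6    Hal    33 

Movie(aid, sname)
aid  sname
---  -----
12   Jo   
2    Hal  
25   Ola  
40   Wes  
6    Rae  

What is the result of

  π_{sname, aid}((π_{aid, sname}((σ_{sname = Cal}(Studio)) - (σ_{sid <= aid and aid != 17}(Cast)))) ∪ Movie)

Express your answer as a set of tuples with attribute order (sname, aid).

σ[sname = Cal]: keep tuples satisfying sname = Cal → {(5, Cal, 21)}
σ[sid <= aid and aid != 17]: keep tuples satisfying sid <= aid and aid != 17 → {(5, Kim, 24), (6, Hal, 33)}
Taking the difference: {(5, Cal, 21)}
Projecting to aid, sname: {(21, Cal)}
Taking the union: {(12, Jo), (2, Hal), (21, Cal), (25, Ola), (40, Wes), (6, Rae)}
Projecting to sname, aid: {(Cal, 21), (Hal, 2), (Jo, 12), (Ola, 25), (Rae, 6), (Wes, 40)}

{(Cal, 21), (Hal, 2), (Jo, 12), (Ola, 25), (Rae, 6), (Wes, 40)}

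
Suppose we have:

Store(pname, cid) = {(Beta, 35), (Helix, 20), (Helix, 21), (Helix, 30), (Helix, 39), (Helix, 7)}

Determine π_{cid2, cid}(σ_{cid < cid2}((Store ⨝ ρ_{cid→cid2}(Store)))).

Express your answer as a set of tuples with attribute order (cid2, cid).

{(20, 7), (21, 20), (21, 7), (30, 20), (30, 21), (30, 7), (39, 20), (39, 21), (39, 30), (39, 7)}

ρ[cid→cid2]: schema becomes (pname, cid2); tuples unchanged.
Natural join on pname: {(Beta, 35, 35), (Helix, 20, 20), (Helix, 20, 21), (Helix, 20, 30), (Helix, 20, 39), (Helix, 20, 7), (Helix, 21, 20), (Helix, 21, 21), (Helix, 21, 30), (Helix, 21, 39), (Helix, 21, 7), (Helix, 30, 20), (Helix, 30, 21), (Helix, 30, 30), (Helix, 30, 39), (Helix, 30, 7), (Helix, 39, 20), (Helix, 39, 21), (Helix, 39, 30), (Helix, 39, 39), (Helix, 39, 7), (Helix, 7, 20), (Helix, 7, 21), (Helix, 7, 30), (Helix, 7, 39), (Helix, 7, 7)}
Filtering on cid < cid2 leaves {(Helix, 20, 21), (Helix, 20, 30), (Helix, 20, 39), (Helix, 21, 30), (Helix, 21, 39), (Helix, 30, 39), (Helix, 7, 20), (Helix, 7, 21), (Helix, 7, 30), (Helix, 7, 39)}.
Keep only column(s) cid2, cid: {(20, 7), (21, 20), (21, 7), (30, 20), (30, 21), (30, 7), (39, 20), (39, 21), (39, 30), (39, 7)}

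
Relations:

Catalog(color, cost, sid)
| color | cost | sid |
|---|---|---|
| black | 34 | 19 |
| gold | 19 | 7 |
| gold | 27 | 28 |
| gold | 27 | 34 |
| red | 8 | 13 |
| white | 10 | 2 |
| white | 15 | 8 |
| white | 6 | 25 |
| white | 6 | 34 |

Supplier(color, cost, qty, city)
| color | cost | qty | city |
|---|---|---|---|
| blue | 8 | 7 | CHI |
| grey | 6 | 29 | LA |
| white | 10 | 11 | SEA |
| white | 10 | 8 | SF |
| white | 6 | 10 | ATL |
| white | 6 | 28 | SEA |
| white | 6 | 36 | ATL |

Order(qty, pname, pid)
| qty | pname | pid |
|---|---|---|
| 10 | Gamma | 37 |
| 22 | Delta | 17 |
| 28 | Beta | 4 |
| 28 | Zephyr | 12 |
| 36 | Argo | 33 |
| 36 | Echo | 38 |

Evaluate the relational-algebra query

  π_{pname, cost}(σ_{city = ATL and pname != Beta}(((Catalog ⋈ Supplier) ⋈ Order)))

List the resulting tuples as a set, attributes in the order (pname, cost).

{(Argo, 6), (Echo, 6), (Gamma, 6)}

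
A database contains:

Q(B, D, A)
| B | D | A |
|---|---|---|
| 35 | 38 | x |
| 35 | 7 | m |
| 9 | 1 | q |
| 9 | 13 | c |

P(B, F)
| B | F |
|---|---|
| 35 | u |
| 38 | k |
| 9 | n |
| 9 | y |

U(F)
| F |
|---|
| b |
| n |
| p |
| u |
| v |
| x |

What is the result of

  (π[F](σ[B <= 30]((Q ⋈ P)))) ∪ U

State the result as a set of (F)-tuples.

Q ⋈ P (natural join on B): {(35, 38, x, u), (35, 7, m, u), (9, 1, q, n), (9, 1, q, y), (9, 13, c, n), (9, 13, c, y)}
Selection B <= 30: {(9, 1, q, n), (9, 1, q, y), (9, 13, c, n), (9, 13, c, y)}
π_{F} gives {n, y} (2 duplicate(s) eliminated).
Taking the union: {b, n, p, u, v, x, y}

{b, n, p, u, v, x, y}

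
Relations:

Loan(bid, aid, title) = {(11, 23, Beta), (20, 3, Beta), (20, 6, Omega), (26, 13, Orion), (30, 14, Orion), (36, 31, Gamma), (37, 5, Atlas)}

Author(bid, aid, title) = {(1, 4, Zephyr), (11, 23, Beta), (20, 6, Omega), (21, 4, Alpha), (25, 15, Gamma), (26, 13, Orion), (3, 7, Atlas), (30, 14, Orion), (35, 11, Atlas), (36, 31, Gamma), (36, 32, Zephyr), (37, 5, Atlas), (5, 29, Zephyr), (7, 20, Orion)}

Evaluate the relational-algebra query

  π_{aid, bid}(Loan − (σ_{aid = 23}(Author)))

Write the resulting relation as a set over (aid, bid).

Selection aid = 23: {(11, 23, Beta)}
Difference: {(11, 23, Beta), (20, 3, Beta), (20, 6, Omega), (26, 13, Orion), (30, 14, Orion), (36, 31, Gamma), (37, 5, Atlas)} with {(11, 23, Beta)} → {(20, 3, Beta), (20, 6, Omega), (26, 13, Orion), (30, 14, Orion), (36, 31, Gamma), (37, 5, Atlas)}
π_{aid, bid} gives {(13, 26), (14, 30), (3, 20), (31, 36), (5, 37), (6, 20)}.

{(13, 26), (14, 30), (3, 20), (31, 36), (5, 37), (6, 20)}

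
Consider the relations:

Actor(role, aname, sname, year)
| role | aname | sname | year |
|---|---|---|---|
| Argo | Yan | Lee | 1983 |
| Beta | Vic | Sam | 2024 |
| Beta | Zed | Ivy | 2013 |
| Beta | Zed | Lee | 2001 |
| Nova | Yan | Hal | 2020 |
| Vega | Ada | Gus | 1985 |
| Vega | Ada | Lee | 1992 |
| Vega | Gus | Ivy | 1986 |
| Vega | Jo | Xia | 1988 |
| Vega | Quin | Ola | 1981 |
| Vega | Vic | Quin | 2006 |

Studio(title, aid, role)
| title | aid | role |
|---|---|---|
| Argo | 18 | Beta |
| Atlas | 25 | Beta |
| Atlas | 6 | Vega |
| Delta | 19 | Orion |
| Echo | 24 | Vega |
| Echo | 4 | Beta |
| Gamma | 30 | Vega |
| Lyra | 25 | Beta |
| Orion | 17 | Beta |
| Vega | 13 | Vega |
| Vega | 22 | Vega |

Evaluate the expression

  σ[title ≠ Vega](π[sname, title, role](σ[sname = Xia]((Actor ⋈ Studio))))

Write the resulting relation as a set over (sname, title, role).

Actor ⋈ Studio (natural join on role): {(Beta, Vic, Sam, 2024, Argo, 18), (Beta, Vic, Sam, 2024, Atlas, 25), (Beta, Vic, Sam, 2024, Echo, 4), (Beta, Vic, Sam, 2024, Lyra, 25), (Beta, Vic, Sam, 2024, Orion, 17), (Beta, Zed, Ivy, 2013, Argo, 18), (Beta, Zed, Ivy, 2013, Atlas, 25), (Beta, Zed, Ivy, 2013, Echo, 4), (Beta, Zed, Ivy, 2013, Lyra, 25), (Beta, Zed, Ivy, 2013, Orion, 17), (Beta, Zed, Lee, 2001, Argo, 18), (Beta, Zed, Lee, 2001, Atlas, 25), (Beta, Zed, Lee, 2001, Echo, 4), (Beta, Zed, Lee, 2001, Lyra, 25), (Beta, Zed, Lee, 2001, Orion, 17), (Vega, Ada, Gus, 1985, Atlas, 6), (Vega, Ada, Gus, 1985, Echo, 24), (Vega, Ada, Gus, 1985, Gamma, 30), (Vega, Ada, Gus, 1985, Vega, 13), (Vega, Ada, Gus, 1985, Vega, 22), (Vega, Ada, Lee, 1992, Atlas, 6), (Vega, Ada, Lee, 1992, Echo, 24), (Vega, Ada, Lee, 1992, Gamma, 30), (Vega, Ada, Lee, 1992, Vega, 13), (Vega, Ada, Lee, 1992, Vega, 22), (Vega, Gus, Ivy, 1986, Atlas, 6), (Vega, Gus, Ivy, 1986, Echo, 24), (Vega, Gus, Ivy, 1986, Gamma, 30), (Vega, Gus, Ivy, 1986, Vega, 13), (Vega, Gus, Ivy, 1986, Vega, 22), (Vega, Jo, Xia, 1988, Atlas, 6), (Vega, Jo, Xia, 1988, Echo, 24), (Vega, Jo, Xia, 1988, Gamma, 30), (Vega, Jo, Xia, 1988, Vega, 13), (Vega, Jo, Xia, 1988, Vega, 22), (Vega, Quin, Ola, 1981, Atlas, 6), (Vega, Quin, Ola, 1981, Echo, 24), (Vega, Quin, Ola, 1981, Gamma, 30), (Vega, Quin, Ola, 1981, Vega, 13), (Vega, Quin, Ola, 1981, Vega, 22), (Vega, Vic, Quin, 2006, Atlas, 6), (Vega, Vic, Quin, 2006, Echo, 24), (Vega, Vic, Quin, 2006, Gamma, 30), (Vega, Vic, Quin, 2006, Vega, 13), (Vega, Vic, Quin, 2006, Vega, 22)}
Filtering on sname = Xia leaves {(Vega, Jo, Xia, 1988, Atlas, 6), (Vega, Jo, Xia, 1988, Echo, 24), (Vega, Jo, Xia, 1988, Gamma, 30), (Vega, Jo, Xia, 1988, Vega, 13), (Vega, Jo, Xia, 1988, Vega, 22)}.
π[sname, title, role]: project onto (sname, title, role) (1 duplicate(s) eliminated) → {(Xia, Atlas, Vega), (Xia, Echo, Vega), (Xia, Gamma, Vega), (Xia, Vega, Vega)}
Filtering on title ≠ Vega leaves {(Xia, Atlas, Vega), (Xia, Echo, Vega), (Xia, Gamma, Vega)}.

{(Xia, Atlas, Vega), (Xia, Echo, Vega), (Xia, Gamma, Vega)}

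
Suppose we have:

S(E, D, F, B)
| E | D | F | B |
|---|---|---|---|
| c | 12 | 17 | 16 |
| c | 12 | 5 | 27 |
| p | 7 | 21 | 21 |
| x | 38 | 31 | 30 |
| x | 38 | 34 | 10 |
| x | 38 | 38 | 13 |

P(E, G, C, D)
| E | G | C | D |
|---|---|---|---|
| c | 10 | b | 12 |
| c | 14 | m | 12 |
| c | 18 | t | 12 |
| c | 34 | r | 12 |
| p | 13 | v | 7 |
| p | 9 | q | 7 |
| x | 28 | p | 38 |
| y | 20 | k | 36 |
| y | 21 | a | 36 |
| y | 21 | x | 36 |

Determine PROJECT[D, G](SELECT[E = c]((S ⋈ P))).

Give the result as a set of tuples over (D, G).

{(12, 10), (12, 14), (12, 18), (12, 34)}

Natural join on E, D: {(c, 12, 17, 16, 10, b), (c, 12, 17, 16, 14, m), (c, 12, 17, 16, 18, t), (c, 12, 17, 16, 34, r), (c, 12, 5, 27, 10, b), (c, 12, 5, 27, 14, m), (c, 12, 5, 27, 18, t), (c, 12, 5, 27, 34, r), (p, 7, 21, 21, 13, v), (p, 7, 21, 21, 9, q), (x, 38, 31, 30, 28, p), (x, 38, 34, 10, 28, p), (x, 38, 38, 13, 28, p)}
Selection E = c: {(c, 12, 17, 16, 10, b), (c, 12, 17, 16, 14, m), (c, 12, 17, 16, 18, t), (c, 12, 17, 16, 34, r), (c, 12, 5, 27, 10, b), (c, 12, 5, 27, 14, m), (c, 12, 5, 27, 18, t), (c, 12, 5, 27, 34, r)}
Projecting to D, G (4 duplicate(s) eliminated): {(12, 10), (12, 14), (12, 18), (12, 34)}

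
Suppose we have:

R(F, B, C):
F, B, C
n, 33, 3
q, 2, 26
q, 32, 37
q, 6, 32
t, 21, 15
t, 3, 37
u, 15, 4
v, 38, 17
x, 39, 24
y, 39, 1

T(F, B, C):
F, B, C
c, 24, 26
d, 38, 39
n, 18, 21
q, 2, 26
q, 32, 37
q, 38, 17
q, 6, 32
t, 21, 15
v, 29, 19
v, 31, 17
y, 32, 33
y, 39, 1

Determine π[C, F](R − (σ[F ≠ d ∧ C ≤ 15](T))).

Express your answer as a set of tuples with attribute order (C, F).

σ[F ≠ d ∧ C ≤ 15]: keep tuples satisfying F ≠ d ∧ C ≤ 15 → {(t, 21, 15), (y, 39, 1)}
Taking the difference: {(n, 33, 3), (q, 2, 26), (q, 32, 37), (q, 6, 32), (t, 3, 37), (u, 15, 4), (v, 38, 17), (x, 39, 24)}
π_{C, F} gives {(17, v), (24, x), (26, q), (3, n), (32, q), (37, q), (37, t), (4, u)}.

{(17, v), (24, x), (26, q), (3, n), (32, q), (37, q), (37, t), (4, u)}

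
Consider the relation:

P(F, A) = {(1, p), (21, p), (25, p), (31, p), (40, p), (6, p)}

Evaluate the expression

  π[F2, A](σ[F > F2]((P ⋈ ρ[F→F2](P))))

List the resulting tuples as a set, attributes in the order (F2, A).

{(1, p), (21, p), (25, p), (31, p), (6, p)}

ρ[F→F2]: schema becomes (F2, A); tuples unchanged.
Natural join on A: {(1, p, 1), (1, p, 21), (1, p, 25), (1, p, 31), (1, p, 40), (1, p, 6), (21, p, 1), (21, p, 21), (21, p, 25), (21, p, 31), (21, p, 40), (21, p, 6), (25, p, 1), (25, p, 21), (25, p, 25), (25, p, 31), (25, p, 40), (25, p, 6), (31, p, 1), (31, p, 21), (31, p, 25), (31, p, 31), (31, p, 40), (31, p, 6), (40, p, 1), (40, p, 21), (40, p, 25), (40, p, 31), (40, p, 40), (40, p, 6), (6, p, 1), (6, p, 21), (6, p, 25), (6, p, 31), (6, p, 40), (6, p, 6)}
σ[F > F2]: keep tuples satisfying F > F2 → {(21, p, 1), (21, p, 6), (25, p, 1), (25, p, 21), (25, p, 6), (31, p, 1), (31, p, 21), (31, p, 25), (31, p, 6), (40, p, 1), (40, p, 21), (40, p, 25), (40, p, 31), (40, p, 6), (6, p, 1)}
π_{F2, A} gives {(1, p), (21, p), (25, p), (31, p), (6, p)} (10 duplicate(s) eliminated).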